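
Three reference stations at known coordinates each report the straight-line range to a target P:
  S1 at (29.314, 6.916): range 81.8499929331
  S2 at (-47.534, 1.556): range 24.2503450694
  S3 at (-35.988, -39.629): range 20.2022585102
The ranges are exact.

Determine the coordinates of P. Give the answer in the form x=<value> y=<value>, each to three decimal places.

eq1: (x − 29.314)² + (y − 6.916)² = 81.8499929331²
eq2: (x + 47.534)² + (y − 1.556)² = 24.2503450694²
eq3: (x + 35.988)² + (y + 39.629)² = 20.2022585102²
eq3−eq2, eq3−eq1 (x²,y² cancel):
  -23.092·x + 82.370·y = -783.639480
  130.604·x + 93.090·y = -8249.742227
det = -23.092·93.090 − 82.370·130.604 = -12907.485760
x = (-783.639480·93.090 − 82.370·-8249.742227) / -12907.485760 = -46.994611
y = (-23.092·-8249.742227 − -783.639480·130.604) / -12907.485760 = -22.688346

x=-46.995 y=-22.688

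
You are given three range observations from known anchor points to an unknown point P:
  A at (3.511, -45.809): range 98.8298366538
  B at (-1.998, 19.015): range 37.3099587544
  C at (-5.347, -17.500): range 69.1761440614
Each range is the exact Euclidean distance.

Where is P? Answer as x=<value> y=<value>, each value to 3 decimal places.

x=-24.074 y=49.093

eq1: (x − 3.511)² + (y + 45.809)² = 98.8298366538²
eq2: (x + 1.998)² + (y − 19.015)² = 37.3099587544²
eq3: (x + 5.347)² + (y + 17.500)² = 69.1761440614²
eq3−eq1, eq3−eq2 (x²,y² cancel):
  17.716·x − 56.618·y = -3206.046513
  6.698·x + 73.030·y = 3424.027705
det = 17.716·73.030 − -56.618·6.698 = 1673.026844
x = (-3206.046513·73.030 − -56.618·3424.027705) / 1673.026844 = -24.073718
y = (17.716·3424.027705 − -3206.046513·6.698) / 1673.026844 = 49.093160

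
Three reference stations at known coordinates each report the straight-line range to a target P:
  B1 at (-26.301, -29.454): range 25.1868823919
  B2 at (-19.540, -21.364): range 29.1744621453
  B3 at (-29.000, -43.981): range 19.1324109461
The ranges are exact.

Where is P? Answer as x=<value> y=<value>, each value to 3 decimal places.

eq1: (x + 26.301)² + (y + 29.454)² = 25.1868823919²
eq2: (x + 19.540)² + (y + 21.364)² = 29.1744621453²
eq3: (x + 29.000)² + (y + 43.981)² = 19.1324109461²
eq2−eq3, eq2−eq1 (x²,y² cancel):
  -18.920·x − 45.234·y = 2422.196358
  -13.522·x − 16.180·y = 937.818818
det = -18.920·-16.180 − -45.234·-13.522 = -305.528548
x = (2422.196358·-16.180 − -45.234·937.818818) / -305.528548 = -10.572365
y = (-18.920·937.818818 − 2422.196358·-13.522) / -305.528548 = -49.126038

x=-10.572 y=-49.126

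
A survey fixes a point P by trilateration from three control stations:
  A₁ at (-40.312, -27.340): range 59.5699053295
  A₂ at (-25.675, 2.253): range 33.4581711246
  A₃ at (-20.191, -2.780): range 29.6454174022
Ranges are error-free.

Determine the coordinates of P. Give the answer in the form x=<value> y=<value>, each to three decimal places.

x=7.169 y=8.634

eq1: (x + 40.312)² + (y + 27.340)² = 59.5699053295²
eq2: (x + 25.675)² + (y − 2.253)² = 33.4581711246²
eq3: (x + 20.191)² + (y + 2.780)² = 29.6454174022²
eq1−eq3, eq1−eq2 (x²,y² cancel):
  40.242·x + 49.120·y = 712.594785
  29.274·x + 59.186·y = 720.873096
det = 40.242·59.186 − 49.120·29.274 = 943.824132
x = (712.594785·59.186 − 49.120·720.873096) / 943.824132 = 7.169078
y = (40.242·720.873096 − 712.594785·29.274) / 943.824132 = 8.633892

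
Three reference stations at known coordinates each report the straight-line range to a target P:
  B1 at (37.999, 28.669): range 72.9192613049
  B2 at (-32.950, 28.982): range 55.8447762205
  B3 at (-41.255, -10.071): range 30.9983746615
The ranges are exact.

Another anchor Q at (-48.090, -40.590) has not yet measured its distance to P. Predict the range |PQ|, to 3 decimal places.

eq1: (x − 37.999)² + (y − 28.669)² = 72.9192613049²
eq2: (x + 32.950)² + (y − 28.982)² = 55.8447762205²
eq3: (x + 41.255)² + (y + 10.071)² = 30.9983746615²
eq1−eq2, eq1−eq3 (x²,y² cancel):
  -141.898·x + 0.626·y = 1858.402900
  -158.508·x − 77.480·y = 3893.883942
det = -141.898·-77.480 − 0.626·-158.508 = 11093.483048
x = (1858.402900·-77.480 − 0.626·3893.883942) / 11093.483048 = -13.199338
y = (-141.898·3893.883942 − 1858.402900·-158.508) / 11093.483048 = -23.253528
|P − Q| = √((-13.199338 − -48.090)² + (-23.253528 − -40.590)²) = 38.960385

38.960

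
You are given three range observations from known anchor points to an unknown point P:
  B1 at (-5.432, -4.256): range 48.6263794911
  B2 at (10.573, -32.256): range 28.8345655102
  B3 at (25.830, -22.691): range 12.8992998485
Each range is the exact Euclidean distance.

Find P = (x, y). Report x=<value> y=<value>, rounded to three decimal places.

eq1: (x + 5.432)² + (y + 4.256)² = 48.6263794911²
eq2: (x − 10.573)² + (y + 32.256)² = 28.8345655102²
eq3: (x − 25.830)² + (y + 22.691)² = 12.8992998485²
eq3−eq1, eq3−eq2 (x²,y² cancel):
  -62.524·x + 36.870·y = -3332.583067
  -30.514·x − 19.130·y = -694.872748
det = -62.524·-19.130 − 36.870·-30.514 = 2321.135300
x = (-3332.583067·-19.130 − 36.870·-694.872748) / 2321.135300 = 38.503689
y = (-62.524·-694.872748 − -3332.583067·-30.514) / 2321.135300 = -25.092986

x=38.504 y=-25.093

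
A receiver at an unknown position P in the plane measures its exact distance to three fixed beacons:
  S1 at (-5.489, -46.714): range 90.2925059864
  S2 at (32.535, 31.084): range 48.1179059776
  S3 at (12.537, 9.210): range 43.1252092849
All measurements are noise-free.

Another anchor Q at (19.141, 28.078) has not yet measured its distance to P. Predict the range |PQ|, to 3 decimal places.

eq1: (x + 5.489)² + (y + 46.714)² = 90.2925059864²
eq2: (x − 32.535)² + (y − 31.084)² = 48.1179059776²
eq3: (x − 12.537)² + (y − 9.210)² = 43.1252092849²
eq1−eq3, eq1−eq2 (x²,y² cancel):
  36.052·x + 111.848·y = 4322.626513
  76.048·x + 155.596·y = 5649.818126
det = 36.052·155.596 − 111.848·76.048 = -2896.269712
x = (4322.626513·155.596 − 111.848·5649.818126) / -2896.269712 = -14.039624
y = (36.052·5649.818126 − 4322.626513·76.048) / -2896.269712 = 43.172726
|P − Q| = √((-14.039624 − 19.141)² + (43.172726 − 28.078)²) = 36.452771

36.453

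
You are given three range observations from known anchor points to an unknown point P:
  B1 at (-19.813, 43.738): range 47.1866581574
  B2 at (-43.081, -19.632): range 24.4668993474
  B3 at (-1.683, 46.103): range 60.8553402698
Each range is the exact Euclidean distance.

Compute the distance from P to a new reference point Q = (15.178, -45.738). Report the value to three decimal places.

eq1: (x + 19.813)² + (y − 43.738)² = 47.1866581574²
eq2: (x + 43.081)² + (y + 19.632)² = 24.4668993474²
eq3: (x + 1.683)² + (y − 46.103)² = 60.8553402698²
eq1−eq2, eq1−eq3 (x²,y² cancel):
  -46.536·x − 126.740·y = 1563.771916
  36.260·x + 4.730·y = -1654.040246
det = -46.536·4.730 − -126.740·36.260 = 4375.477120
x = (1563.771916·4.730 − -126.740·-1654.040246) / 4375.477120 = -46.220427
y = (-46.536·-1654.040246 − 1563.771916·36.260) / 4375.477120 = 4.632648
|P − Q| = √((-46.220427 − 15.178)² + (4.632648 − -45.738)²) = 79.416428

79.416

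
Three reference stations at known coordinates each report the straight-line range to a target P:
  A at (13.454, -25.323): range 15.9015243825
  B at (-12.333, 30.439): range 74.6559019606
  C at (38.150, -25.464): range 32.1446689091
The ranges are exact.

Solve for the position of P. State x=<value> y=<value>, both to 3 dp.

eq1: (x − 13.454)² + (y + 25.323)² = 15.9015243825²
eq2: (x + 12.333)² + (y − 30.439)² = 74.6559019606²
eq3: (x − 38.150)² + (y + 25.464)² = 32.1446689091²
eq2−eq3, eq2−eq1 (x²,y² cancel):
  100.966·x − 111.806·y = 5565.426144
  51.574·x − 111.524·y = 5064.274055
det = 100.966·-111.524 − -111.806·51.574 = -5493.849540
x = (5565.426144·-111.524 − -111.806·5064.274055) / -5493.849540 = 9.913333
y = (100.966·5064.274055 − 5565.426144·51.574) / -5493.849540 = -40.825327

x=9.913 y=-40.825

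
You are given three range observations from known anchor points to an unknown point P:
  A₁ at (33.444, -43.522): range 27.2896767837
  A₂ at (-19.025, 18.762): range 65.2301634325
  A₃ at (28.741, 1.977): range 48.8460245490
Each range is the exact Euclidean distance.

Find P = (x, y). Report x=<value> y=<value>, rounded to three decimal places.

x=6.239 y=-41.377

eq1: (x − 33.444)² + (y + 43.522)² = 27.2896767837²
eq2: (x + 19.025)² + (y − 18.762)² = 65.2301634325²
eq3: (x − 28.741)² + (y − 1.977)² = 48.8460245490²
eq2−eq3, eq2−eq1 (x²,y² cancel):
  95.532·x − 33.570·y = 1985.030448
  104.938·x − 124.568·y = 5808.950113
det = 95.532·-124.568 − -33.570·104.938 = -8377.461516
x = (1985.030448·-124.568 − -33.570·5808.950113) / -8377.461516 = 6.238742
y = (95.532·5808.950113 − 1985.030448·104.938) / -8377.461516 = -41.377152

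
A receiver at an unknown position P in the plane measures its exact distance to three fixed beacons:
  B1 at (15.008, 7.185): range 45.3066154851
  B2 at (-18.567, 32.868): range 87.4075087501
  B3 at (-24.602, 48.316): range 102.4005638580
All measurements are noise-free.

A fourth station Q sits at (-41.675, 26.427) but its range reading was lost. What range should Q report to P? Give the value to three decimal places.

eq1: (x − 15.008)² + (y − 7.185)² = 45.3066154851²
eq2: (x + 18.567)² + (y − 32.868)² = 87.4075087501²
eq3: (x + 24.602)² + (y − 48.316)² = 102.4005638580²
eq2−eq3, eq2−eq1 (x²,y² cancel):
  -12.070·x + 30.896·y = -1331.147546
  67.150·x − 51.366·y = 4439.208555
det = -12.070·-51.366 − 30.896·67.150 = -1454.678780
x = (-1331.147546·-51.366 − 30.896·4439.208555) / -1454.678780 = 47.280584
y = (-12.070·4439.208555 − -1331.147546·67.150) / -1454.678780 = -24.613895
|P − Q| = √((47.280584 − -41.675)² + (-24.613895 − 26.427)²) = 102.558612

102.559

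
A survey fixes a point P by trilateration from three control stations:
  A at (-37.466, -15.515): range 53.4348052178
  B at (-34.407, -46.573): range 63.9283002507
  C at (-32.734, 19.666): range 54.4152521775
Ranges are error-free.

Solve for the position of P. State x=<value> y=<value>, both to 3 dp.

x=15.148 y=-6.186

eq1: (x + 37.466)² + (y + 15.515)² = 53.4348052178²
eq2: (x + 34.407)² + (y + 46.573)² = 63.9283002507²
eq3: (x + 32.734)² + (y − 19.666)² = 54.4152521775²
eq1−eq2, eq1−eq3 (x²,y² cancel):
  6.118·x − 62.116·y = 476.920433
  9.464·x + 70.362·y = -291.891330
det = 6.118·70.362 − -62.116·9.464 = 1018.340540
x = (476.920433·70.362 − -62.116·-291.891330) / 1018.340540 = 15.148129
y = (6.118·-291.891330 − 476.920433·9.464) / 1018.340540 = -6.185913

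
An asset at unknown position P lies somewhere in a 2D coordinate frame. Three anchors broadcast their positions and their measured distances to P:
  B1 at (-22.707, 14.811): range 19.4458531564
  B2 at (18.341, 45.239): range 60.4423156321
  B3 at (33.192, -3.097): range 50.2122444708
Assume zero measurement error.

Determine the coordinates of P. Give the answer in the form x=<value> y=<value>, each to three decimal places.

x=-17.016 y=-3.783

eq1: (x + 22.707)² + (y − 14.811)² = 19.4458531564²
eq2: (x − 18.341)² + (y − 45.239)² = 60.4423156321²
eq3: (x − 33.192)² + (y + 3.097)² = 50.2122444708²
eq3−eq2, eq3−eq1 (x²,y² cancel):
  -29.702·x + 96.672·y = 139.655105
  -111.798·x + 35.816·y = 1766.801587
det = -29.702·35.816 − 96.672·-111.798 = 9743.929424
x = (139.655105·35.816 − 96.672·1766.801587) / 9743.929424 = -17.015554
y = (-29.702·1766.801587 − 139.655105·-111.798) / 9743.929424 = -3.783318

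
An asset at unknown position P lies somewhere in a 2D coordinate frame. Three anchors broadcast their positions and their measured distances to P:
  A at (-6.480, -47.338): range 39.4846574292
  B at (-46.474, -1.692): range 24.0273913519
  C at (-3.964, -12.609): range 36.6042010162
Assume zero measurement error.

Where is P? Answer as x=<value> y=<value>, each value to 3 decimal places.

eq1: (x + 6.480)² + (y + 47.338)² = 39.4846574292²
eq2: (x + 46.474)² + (y + 1.692)² = 24.0273913519²
eq3: (x + 3.964)² + (y + 12.609)² = 36.6042010162²
eq2−eq3, eq2−eq1 (x²,y² cancel):
  85.020·x − 21.834·y = -2750.547360
  79.988·x − 91.292·y = -861.541533
det = 85.020·-91.292 − -21.834·79.988 = -6015.187848
x = (-2750.547360·-91.292 − -21.834·-861.541533) / -6015.187848 = -38.617592
y = (85.020·-861.541533 − -2750.547360·79.988) / -6015.187848 = -24.398660

x=-38.618 y=-24.399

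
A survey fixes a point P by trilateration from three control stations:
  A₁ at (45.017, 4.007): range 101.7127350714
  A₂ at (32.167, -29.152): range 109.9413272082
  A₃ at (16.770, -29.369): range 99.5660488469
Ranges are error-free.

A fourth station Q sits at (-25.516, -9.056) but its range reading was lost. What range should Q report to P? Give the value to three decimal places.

eq1: (x − 45.017)² + (y − 4.007)² = 101.7127350714²
eq2: (x − 32.167)² + (y + 29.152)² = 109.9413272082²
eq3: (x − 16.770)² + (y + 29.369)² = 99.5660488469²
eq3−eq2, eq3−eq1 (x²,y² cancel):
  30.794·x + 0.434·y = -1432.913413
  56.494·x + 66.752·y = 466.732884
det = 30.794·66.752 − 0.434·56.494 = 2031.042692
x = (-1432.913413·66.752 − 0.434·466.732884) / 2031.042692 = -47.193690
y = (30.794·466.732884 − -1432.913413·56.494) / 2031.042692 = 46.933323
|P − Q| = √((-47.193690 − -25.516)² + (46.933323 − -9.056)²) = 60.039375

60.039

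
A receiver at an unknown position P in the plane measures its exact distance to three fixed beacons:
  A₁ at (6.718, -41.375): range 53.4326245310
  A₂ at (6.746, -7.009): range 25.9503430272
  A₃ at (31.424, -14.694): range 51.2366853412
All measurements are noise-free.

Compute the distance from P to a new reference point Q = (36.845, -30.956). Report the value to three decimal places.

eq1: (x − 6.718)² + (y + 41.375)² = 53.4326245310²
eq2: (x − 6.746)² + (y + 7.009)² = 25.9503430272²
eq3: (x − 31.424)² + (y + 14.694)² = 51.2366853412²
eq1−eq3, eq1−eq2 (x²,y² cancel):
  49.412·x + 53.362·y = -323.793297
  0.056·x + 68.732·y = 519.237509
det = 49.412·68.732 − 53.362·0.056 = 3393.197312
x = (-323.793297·68.732 − 53.362·519.237509) / 3393.197312 = -14.724317
y = (49.412·519.237509 − -323.793297·0.056) / 3393.197312 = 7.566520
|P − Q| = √((-14.724317 − 36.845)² + (7.566520 − -30.956)²) = 64.369084

64.369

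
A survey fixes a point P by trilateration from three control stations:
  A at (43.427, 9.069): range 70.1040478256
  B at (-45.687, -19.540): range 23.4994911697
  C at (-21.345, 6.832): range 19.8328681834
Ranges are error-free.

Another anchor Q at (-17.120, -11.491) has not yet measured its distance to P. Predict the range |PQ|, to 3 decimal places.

eq1: (x − 43.427)² + (y − 9.069)² = 70.1040478256²
eq2: (x + 45.687)² + (y + 19.540)² = 23.4994911697²
eq3: (x + 21.345)² + (y − 6.832)² = 19.8328681834²
eq2−eq1, eq2−eq3 (x²,y² cancel):
  178.228·x + 57.218·y = -4863.313915
  48.684·x + 52.744·y = -1807.944895
det = 178.228·52.744 − 57.218·48.684 = 6614.856520
x = (-4863.313915·52.744 − 57.218·-1807.944895) / 6614.856520 = -23.139374
y = (178.228·-1807.944895 − -4863.313915·48.684) / 6614.856520 = -12.919529
|P − Q| = √((-23.139374 − -17.120)² + (-12.919529 − -11.491)²) = 6.186563

6.187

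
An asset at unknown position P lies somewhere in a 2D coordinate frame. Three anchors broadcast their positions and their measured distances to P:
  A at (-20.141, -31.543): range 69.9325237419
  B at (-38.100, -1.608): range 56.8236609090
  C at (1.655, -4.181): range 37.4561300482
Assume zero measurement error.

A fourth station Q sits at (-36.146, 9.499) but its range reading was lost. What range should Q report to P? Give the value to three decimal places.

49.127

eq1: (x + 20.141)² + (y + 31.543)² = 69.9325237419²
eq2: (x + 38.100)² + (y + 1.608)² = 56.8236609090²
eq3: (x − 1.655)² + (y + 4.181)² = 37.4561300482²
eq1−eq3, eq1−eq2 (x²,y² cancel):
  43.592·x + 54.724·y = 2107.195255
  -35.918·x + 59.870·y = 1715.204372
det = 43.592·59.870 − 54.724·-35.918 = 4575.429672
x = (2107.195255·59.870 − 54.724·1715.204372) / 4575.429672 = 7.058339
y = (43.592·1715.204372 − 2107.195255·-35.918) / 4575.429672 = 32.883344
|P − Q| = √((7.058339 − -36.146)² + (32.883344 − 9.499)²) = 49.126800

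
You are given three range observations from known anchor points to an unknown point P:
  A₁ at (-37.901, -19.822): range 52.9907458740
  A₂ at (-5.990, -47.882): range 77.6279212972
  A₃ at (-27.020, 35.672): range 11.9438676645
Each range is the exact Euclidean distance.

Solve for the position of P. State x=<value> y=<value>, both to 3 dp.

x=-17.155 y=28.939

eq1: (x + 37.901)² + (y + 19.822)² = 52.9907458740²
eq2: (x + 5.990)² + (y + 47.882)² = 77.6279212972²
eq3: (x + 27.020)² + (y − 35.672)² = 11.9438676645²
eq2−eq1, eq2−eq3 (x²,y² cancel):
  -63.822·x + 56.120·y = 2718.906478
  -42.060·x + 167.108·y = 5557.444150
det = -63.822·167.108 − 56.120·-42.060 = -8304.759576
x = (2718.906478·167.108 − 56.120·5557.444150) / -8304.759576 = -17.154893
y = (-63.822·5557.444150 − 2718.906478·-42.060) / -8304.759576 = 28.938826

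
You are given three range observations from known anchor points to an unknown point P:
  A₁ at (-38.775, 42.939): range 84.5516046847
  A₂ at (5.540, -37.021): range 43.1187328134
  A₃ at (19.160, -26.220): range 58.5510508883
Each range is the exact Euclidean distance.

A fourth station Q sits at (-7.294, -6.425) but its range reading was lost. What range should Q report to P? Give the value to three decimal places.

46.258

eq1: (x + 38.775)² + (y − 42.939)² = 84.5516046847²
eq2: (x − 5.540)² + (y + 37.021)² = 43.1187328134²
eq3: (x − 19.160)² + (y + 26.220)² = 58.5510508883²
eq2−eq1, eq2−eq3 (x²,y² cancel):
  -88.630·x + 159.920·y = -3343.736430
  27.240·x + 21.602·y = -1915.652482
det = -88.630·21.602 − 159.920·27.240 = -6270.806060
x = (-3343.736430·21.602 − 159.920·-1915.652482) / -6270.806060 = -37.334873
y = (-88.630·-1915.652482 − -3343.736430·27.240) / -6270.806060 = -41.600339
|P − Q| = √((-37.334873 − -7.294)² + (-41.600339 − -6.425)²) = 46.257524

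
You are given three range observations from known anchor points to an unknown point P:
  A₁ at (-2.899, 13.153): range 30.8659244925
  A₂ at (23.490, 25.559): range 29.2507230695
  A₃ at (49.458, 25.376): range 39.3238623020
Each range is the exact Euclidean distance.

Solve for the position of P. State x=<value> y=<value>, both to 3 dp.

x=22.968 y=-3.687

eq1: (x + 2.899)² + (y − 13.153)² = 30.8659244925²
eq2: (x − 23.490)² + (y − 25.559)² = 29.2507230695²
eq3: (x − 49.458)² + (y − 25.376)² = 39.3238623020²
eq2−eq3, eq2−eq1 (x²,y² cancel):
  51.936·x − 0.366·y = 1194.231213
  -52.778·x − 24.812·y = -1120.737466
det = 51.936·-24.812 − -0.366·-52.778 = -1307.952780
x = (1194.231213·-24.812 − -0.366·-1120.737466) / -1307.952780 = 22.968302
y = (51.936·-1120.737466 − 1194.231213·-52.778) / -1307.952780 = -3.687070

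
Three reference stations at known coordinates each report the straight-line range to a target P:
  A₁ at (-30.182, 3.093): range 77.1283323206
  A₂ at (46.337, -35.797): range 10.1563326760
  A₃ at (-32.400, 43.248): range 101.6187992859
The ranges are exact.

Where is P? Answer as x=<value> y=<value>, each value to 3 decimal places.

x=40.679 y=-27.363

eq1: (x + 30.182)² + (y − 3.093)² = 77.1283323206²
eq2: (x − 46.337)² + (y + 35.797)² = 10.1563326760²
eq3: (x + 32.400)² + (y − 43.248)² = 101.6187992859²
eq2−eq3, eq2−eq1 (x²,y² cancel):
  -157.474·x + 158.090·y = -10731.622549
  -153.038·x + 77.780·y = -8353.651558
det = -157.474·77.780 − 158.090·-153.038 = 11945.449700
x = (-10731.622549·77.780 − 158.090·-8353.651558) / 11945.449700 = 40.678517
y = (-157.474·-8353.651558 − -10731.622549·-153.038) / 11945.449700 = -27.362982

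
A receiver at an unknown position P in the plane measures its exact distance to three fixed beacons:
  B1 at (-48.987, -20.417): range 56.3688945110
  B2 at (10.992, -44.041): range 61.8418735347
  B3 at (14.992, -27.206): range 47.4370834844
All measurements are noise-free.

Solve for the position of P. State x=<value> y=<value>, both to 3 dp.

eq1: (x + 48.987)² + (y + 20.417)² = 56.3688945110²
eq2: (x − 10.992)² + (y + 44.041)² = 61.8418735347²
eq3: (x − 14.992)² + (y + 27.206)² = 47.4370834844²
eq1−eq3, eq1−eq2 (x²,y² cancel):
  127.958·x − 13.578·y = -924.478179
  119.958·x − 47.248·y = -1403.111367
det = 127.958·-47.248 − -13.578·119.958 = -4416.969860
x = (-924.478179·-47.248 − -13.578·-1403.111367) / -4416.969860 = -5.575836
y = (127.958·-1403.111367 − -924.478179·119.958) / -4416.969860 = 15.540240

x=-5.576 y=15.540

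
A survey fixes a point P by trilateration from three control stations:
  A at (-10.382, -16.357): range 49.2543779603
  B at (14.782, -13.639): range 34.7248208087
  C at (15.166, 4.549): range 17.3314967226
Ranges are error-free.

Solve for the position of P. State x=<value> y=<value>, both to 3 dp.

x=22.645 y=20.184

eq1: (x + 10.382)² + (y + 16.357)² = 49.2543779603²
eq2: (x − 14.782)² + (y + 13.639)² = 34.7248208087²
eq3: (x − 15.166)² + (y − 4.549)² = 17.3314967226²
eq1−eq2, eq1−eq3 (x²,y² cancel):
  50.328·x + 5.436·y = 1249.373040
  51.096·x + 41.812·y = 2000.976554
det = 50.328·41.812 − 5.436·51.096 = 1826.556480
x = (1249.373040·41.812 − 5.436·2000.976554) / 1826.556480 = 22.644510
y = (50.328·2000.976554 − 1249.373040·51.096) / 1826.556480 = 20.183982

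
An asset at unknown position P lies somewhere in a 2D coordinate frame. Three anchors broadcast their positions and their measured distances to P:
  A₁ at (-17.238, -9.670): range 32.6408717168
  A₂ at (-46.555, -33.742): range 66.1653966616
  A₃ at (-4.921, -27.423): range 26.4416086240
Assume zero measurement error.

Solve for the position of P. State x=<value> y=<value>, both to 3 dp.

x=15.392 y=-10.496

eq1: (x + 17.238)² + (y + 9.670)² = 32.6408717168²
eq2: (x + 46.555)² + (y + 33.742)² = 66.1653966616²
eq3: (x + 4.921)² + (y + 27.423)² = 26.4416086240²
eq1−eq3, eq1−eq2 (x²,y² cancel):
  24.634·x − 35.506·y = 751.847466
  -58.634·x − 48.144·y = -397.200164
det = 24.634·-48.144 − -35.506·-58.634 = -3267.838100
x = (751.847466·-48.144 − -35.506·-397.200164) / -3267.838100 = 15.392419
y = (24.634·-397.200164 − 751.847466·-58.634) / -3267.838100 = -10.495990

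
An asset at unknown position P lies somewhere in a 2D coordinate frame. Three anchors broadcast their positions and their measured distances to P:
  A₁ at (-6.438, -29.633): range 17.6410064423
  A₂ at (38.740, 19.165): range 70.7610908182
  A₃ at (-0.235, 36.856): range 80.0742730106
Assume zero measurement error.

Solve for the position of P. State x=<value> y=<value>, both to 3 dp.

x=5.021 y=-43.046

eq1: (x + 6.438)² + (y + 29.633)² = 17.6410064423²
eq2: (x − 38.740)² + (y − 19.165)² = 70.7610908182²
eq3: (x + 0.235)² + (y − 36.856)² = 80.0742730106²
eq3−eq1, eq3−eq2 (x²,y² cancel):
  -12.406·x − 132.978·y = 5661.826662
  77.950·x − 35.382·y = 1914.422088
det = -12.406·-35.382 − -132.978·77.950 = 10804.584192
x = (5661.826662·-35.382 − -132.978·1914.422088) / 10804.584192 = 5.020949
y = (-12.406·1914.422088 − 5661.826662·77.950) / 10804.584192 = -43.045591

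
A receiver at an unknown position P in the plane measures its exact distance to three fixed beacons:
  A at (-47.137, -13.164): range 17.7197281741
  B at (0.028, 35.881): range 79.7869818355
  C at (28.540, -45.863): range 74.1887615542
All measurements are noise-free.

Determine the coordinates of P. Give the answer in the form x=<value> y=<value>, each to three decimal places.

eq1: (x + 47.137)² + (y + 13.164)² = 17.7197281741²
eq2: (x − 0.028)² + (y − 35.881)² = 79.7869818355²
eq3: (x − 28.540)² + (y + 45.863)² = 74.1887615542²
eq1−eq3, eq1−eq2 (x²,y² cancel):
  151.354·x − 65.398·y = -4667.224870
  94.330·x + 98.090·y = -7159.714424
det = 151.354·98.090 − -65.398·94.330 = 21015.307200
x = (-4667.224870·98.090 − -65.398·-7159.714424) / 21015.307200 = -44.064980
y = (151.354·-7159.714424 − -4667.224870·94.330) / 21015.307200 = -30.615403

x=-44.065 y=-30.615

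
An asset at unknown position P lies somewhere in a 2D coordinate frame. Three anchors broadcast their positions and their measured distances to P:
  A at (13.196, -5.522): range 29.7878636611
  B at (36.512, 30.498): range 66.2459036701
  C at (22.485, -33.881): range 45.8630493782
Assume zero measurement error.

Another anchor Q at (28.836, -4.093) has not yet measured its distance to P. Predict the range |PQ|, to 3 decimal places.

45.484

eq1: (x − 13.196)² + (y + 5.522)² = 29.7878636611²
eq2: (x − 36.512)² + (y − 30.498)² = 66.2459036701²
eq3: (x − 22.485)² + (y + 33.881)² = 45.8630493782²
eq3−eq2, eq3−eq1 (x²,y² cancel):
  28.054·x + 128.758·y = -1675.343693
  -18.578·x + 56.718·y = -232.768009
det = 28.054·56.718 − 128.758·-18.578 = 3983.232896
x = (-1675.343693·56.718 − 128.758·-232.768009) / 3983.232896 = -16.331307
y = (28.054·-232.768009 − -1675.343693·-18.578) / 3983.232896 = -9.453278
|P − Q| = √((-16.331307 − 28.836)² + (-9.453278 − -4.093)²) = 45.484264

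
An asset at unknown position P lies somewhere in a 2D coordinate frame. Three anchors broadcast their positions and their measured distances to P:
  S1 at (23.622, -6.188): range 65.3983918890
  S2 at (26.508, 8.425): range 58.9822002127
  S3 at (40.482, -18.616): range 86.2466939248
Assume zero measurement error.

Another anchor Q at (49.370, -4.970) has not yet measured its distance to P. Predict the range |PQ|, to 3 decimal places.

85.479

eq1: (x − 23.622)² + (y + 6.188)² = 65.3983918890²
eq2: (x − 26.508)² + (y − 8.425)² = 58.9822002127²
eq3: (x − 40.482)² + (y + 18.616)² = 86.2466939248²
eq3−eq2, eq3−eq1 (x²,y² cancel):
  -27.948·x + 54.082·y = 2747.899180
  -33.720·x + 24.856·y = 1772.484999
det = -27.948·24.856 − 54.082·-33.720 = 1128.969552
x = (2747.899180·24.856 − 54.082·1772.484999) / 1128.969552 = -24.409650
y = (-27.948·1772.484999 − 2747.899180·-33.720) / 1128.969552 = 38.195671
|P − Q| = √((-24.409650 − 49.370)² + (38.195671 − -4.970)²) = 85.479307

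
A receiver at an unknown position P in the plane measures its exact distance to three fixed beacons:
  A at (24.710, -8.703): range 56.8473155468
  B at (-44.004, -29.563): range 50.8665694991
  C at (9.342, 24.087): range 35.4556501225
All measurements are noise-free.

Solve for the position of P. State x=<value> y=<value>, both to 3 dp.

x=-25.559 y=17.842

eq1: (x − 24.710)² + (y + 8.703)² = 56.8473155468²
eq2: (x + 44.004)² + (y + 29.563)² = 50.8665694991²
eq3: (x − 9.342)² + (y − 24.087)² = 35.4556501225²
eq2−eq1, eq2−eq3 (x²,y² cancel):
  137.428·x + 41.720·y = -2768.206068
  106.692·x + 107.300·y = -812.561685
det = 137.428·107.300 − 41.720·106.692 = 10294.834160
x = (-2768.206068·107.300 − 41.720·-812.561685) / 10294.834160 = -25.559269
y = (137.428·-812.561685 − -2768.206068·106.692) / 10294.834160 = 17.841639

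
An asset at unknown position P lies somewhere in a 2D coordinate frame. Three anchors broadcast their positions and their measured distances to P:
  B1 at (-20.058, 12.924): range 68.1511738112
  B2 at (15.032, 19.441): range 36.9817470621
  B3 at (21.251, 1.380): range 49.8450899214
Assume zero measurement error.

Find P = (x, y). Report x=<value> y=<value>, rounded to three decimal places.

eq1: (x + 20.058)² + (y − 12.924)² = 68.1511738112²
eq2: (x − 15.032)² + (y − 19.441)² = 36.9817470621²
eq3: (x − 21.251)² + (y − 1.380)² = 49.8450899214²
eq3−eq2, eq3−eq1 (x²,y² cancel):
  -12.438·x + 36.122·y = 1267.287478
  -82.618·x + 23.088·y = -2044.205764
det = -12.438·23.088 − 36.122·-82.618 = 2697.158852
x = (1267.287478·23.088 − 36.122·-2044.205764) / 2697.158852 = 38.225384
y = (-12.438·-2044.205764 − 1267.287478·-82.618) / 2697.158852 = 48.245801

x=38.225 y=48.246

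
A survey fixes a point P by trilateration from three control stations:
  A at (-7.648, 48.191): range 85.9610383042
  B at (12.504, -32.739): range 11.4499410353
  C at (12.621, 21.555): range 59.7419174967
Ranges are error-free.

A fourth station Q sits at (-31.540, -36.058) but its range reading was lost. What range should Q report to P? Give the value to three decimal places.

33.532

eq1: (x + 7.648)² + (y − 48.191)² = 85.9610383042²
eq2: (x − 12.504)² + (y + 32.739)² = 11.4499410353²
eq3: (x − 12.621)² + (y − 21.555)² = 59.7419174967²
eq2−eq3, eq2−eq1 (x²,y² cancel):
  0.234·x + 108.588·y = -4042.280027
  -40.304·x + 161.860·y = -6105.526709
det = 0.234·161.860 − 108.588·-40.304 = 4414.405992
x = (-4042.280027·161.860 − 108.588·-6105.526709) / 4414.405992 = 1.971610
y = (0.234·-6105.526709 − -4042.280027·-40.304) / 4414.405992 = -37.230093
|P − Q| = √((1.971610 − -31.540)² + (-37.230093 − -36.058)²) = 33.532102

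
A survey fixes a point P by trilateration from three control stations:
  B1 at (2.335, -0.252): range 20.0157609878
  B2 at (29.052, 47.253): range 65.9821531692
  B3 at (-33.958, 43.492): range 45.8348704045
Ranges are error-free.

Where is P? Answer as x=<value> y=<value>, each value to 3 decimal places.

x=-17.660 y=0.653

eq1: (x − 2.335)² + (y + 0.252)² = 20.0157609878²
eq2: (x − 29.052)² + (y − 47.253)² = 65.9821531692²
eq3: (x + 33.958)² + (y − 43.492)² = 45.8348704045²
eq2−eq1, eq2−eq3 (x²,y² cancel):
  -53.434·x − 95.010·y = 881.664865
  -126.020·x − 7.522·y = 2220.644307
det = -53.434·-7.522 − -95.010·-126.020 = -11571.229652
x = (881.664865·-7.522 − -95.010·2220.644307) / -11571.229652 = -17.660313
y = (-53.434·2220.644307 − 881.664865·-126.020) / -11571.229652 = 0.652524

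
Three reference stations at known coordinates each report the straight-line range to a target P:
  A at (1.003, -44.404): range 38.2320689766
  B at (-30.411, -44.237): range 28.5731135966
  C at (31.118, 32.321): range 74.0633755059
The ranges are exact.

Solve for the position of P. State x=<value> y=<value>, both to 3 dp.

x=-24.825 y=-16.215

eq1: (x − 1.003)² + (y + 44.404)² = 38.2320689766²
eq2: (x + 30.411)² + (y + 44.237)² = 28.5731135966²
eq3: (x − 31.118)² + (y − 32.321)² = 74.0633755059²
eq1−eq2, eq1−eq3 (x²,y² cancel):
  -62.828·x + 0.334·y = 1554.288143
  60.230·x + 153.450·y = -3983.436753
det = -62.828·153.450 − 0.334·60.230 = -9661.073420
x = (1554.288143·153.450 − 0.334·-3983.436753) / -9661.073420 = -24.824983
y = (-62.828·-3983.436753 − 1554.288143·60.230) / -9661.073420 = -16.215236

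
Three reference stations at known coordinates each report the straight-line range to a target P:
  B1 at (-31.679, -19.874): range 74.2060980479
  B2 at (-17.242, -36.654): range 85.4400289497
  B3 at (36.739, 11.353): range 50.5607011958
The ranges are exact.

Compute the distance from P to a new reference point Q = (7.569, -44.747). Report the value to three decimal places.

91.870

eq1: (x + 31.679)² + (y + 19.874)² = 74.2060980479²
eq2: (x + 17.242)² + (y + 36.654)² = 85.4400289497²
eq3: (x − 36.739)² + (y − 11.353)² = 50.5607011958²
eq2−eq3, eq2−eq1 (x²,y² cancel):
  107.962·x + 96.014·y = 4581.456492
  -28.874·x + 33.560·y = 1551.186196
det = 107.962·33.560 − 96.014·-28.874 = 6395.512956
x = (4581.456492·33.560 − 96.014·1551.186196) / 6395.512956 = 0.753354
y = (107.962·1551.186196 − 4581.456492·-28.874) / 6395.512956 = 46.869444
|P − Q| = √((0.753354 − 7.569)² + (46.869444 − -44.747)²) = 91.869614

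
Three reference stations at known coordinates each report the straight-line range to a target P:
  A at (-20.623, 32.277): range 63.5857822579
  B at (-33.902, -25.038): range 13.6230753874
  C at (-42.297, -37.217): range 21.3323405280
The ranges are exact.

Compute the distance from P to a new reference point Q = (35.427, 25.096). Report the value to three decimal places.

80.346

eq1: (x + 20.623)² + (y − 32.277)² = 63.5857822579²
eq2: (x + 33.902)² + (y + 25.038)² = 13.6230753874²
eq3: (x + 42.297)² + (y + 37.217)² = 21.3323405280²
eq1−eq3, eq1−eq2 (x²,y² cancel):
  -43.348·x − 138.988·y = 5295.111393
  -26.558·x − 114.630·y = 4166.697712
det = -43.348·-114.630 − -138.988·-26.558 = 1277.737936
x = (5295.111393·-114.630 − -138.988·4166.697712) / 1277.737936 = -21.802309
y = (-43.348·4166.697712 − 5295.111393·-26.558) / 1277.737936 = -31.297845
|P − Q| = √((-21.802309 − 35.427)² + (-31.297845 − 25.096)²) = 80.345875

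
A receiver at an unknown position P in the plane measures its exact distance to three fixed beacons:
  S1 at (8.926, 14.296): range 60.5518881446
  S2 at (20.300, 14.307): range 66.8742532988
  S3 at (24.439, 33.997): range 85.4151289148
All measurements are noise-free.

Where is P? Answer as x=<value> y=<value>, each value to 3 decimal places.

x=-20.752 y=-38.484

eq1: (x − 8.926)² + (y − 14.296)² = 60.5518881446²
eq2: (x − 20.300)² + (y − 14.307)² = 66.8742532988²
eq3: (x − 24.439)² + (y − 33.997)² = 85.4151289148²
eq3−eq2, eq3−eq1 (x²,y² cancel):
  -8.278·x − 39.380·y = 1687.298012
  -31.026·x − 39.402·y = 2160.201452
det = -8.278·-39.402 − -39.380·-31.026 = -895.634124
x = (1687.298012·-39.402 − -39.380·2160.201452) / -895.634124 = -20.751573
y = (-8.278·2160.201452 − 1687.298012·-31.026) / -895.634124 = -38.484421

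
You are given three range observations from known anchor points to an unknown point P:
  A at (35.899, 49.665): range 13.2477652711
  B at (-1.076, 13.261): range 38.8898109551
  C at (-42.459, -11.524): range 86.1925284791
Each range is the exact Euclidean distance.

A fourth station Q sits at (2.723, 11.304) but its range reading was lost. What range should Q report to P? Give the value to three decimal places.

38.014

eq1: (x − 35.899)² + (y − 49.665)² = 13.2477652711²
eq2: (x + 1.076)² + (y − 13.261)² = 38.8898109551²
eq3: (x + 42.459)² + (y + 11.524)² = 86.1925284791²
eq1−eq3, eq1−eq2 (x²,y² cancel):
  -156.716·x − 122.378·y = -9073.429850
  -73.950·x − 72.808·y = -4915.252640
det = -156.716·-72.808 − -122.378·-73.950 = 2360.325428
x = (-9073.429850·-72.808 − -122.378·-4915.252640) / 2360.325428 = 25.038705
y = (-156.716·-4915.252640 − -9073.429850·-73.950) / 2360.325428 = 42.078348
|P − Q| = √((25.038705 − 2.723)² + (42.078348 − 11.304)²) = 38.013829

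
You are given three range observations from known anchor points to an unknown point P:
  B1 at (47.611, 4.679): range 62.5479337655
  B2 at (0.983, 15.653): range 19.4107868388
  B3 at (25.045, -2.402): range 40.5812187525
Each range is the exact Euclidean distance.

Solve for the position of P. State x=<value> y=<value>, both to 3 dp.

x=-14.937 y=4.547

eq1: (x − 47.611)² + (y − 4.679)² = 62.5479337655²
eq2: (x − 0.983)² + (y − 15.653)² = 19.4107868388²
eq3: (x − 25.045)² + (y + 2.402)² = 40.5812187525²
eq1−eq3, eq1−eq2 (x²,y² cancel):
  -45.132·x − 14.162·y = 609.729970
  -93.256·x + 21.948·y = 1492.747709
det = -45.132·21.948 − -14.162·-93.256 = -2311.248608
x = (609.729970·21.948 − -14.162·1492.747709) / -2311.248608 = -14.936795
y = (-45.132·1492.747709 − 609.729970·-93.256) / -2311.248608 = 4.547201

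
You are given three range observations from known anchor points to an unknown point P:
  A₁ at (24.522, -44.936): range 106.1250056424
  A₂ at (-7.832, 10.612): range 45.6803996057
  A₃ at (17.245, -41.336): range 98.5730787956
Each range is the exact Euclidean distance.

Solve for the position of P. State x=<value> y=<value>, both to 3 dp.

x=-47.801 y=32.729

eq1: (x − 24.522)² + (y + 44.936)² = 106.1250056424²
eq2: (x + 7.832)² + (y − 10.612)² = 45.6803996057²
eq3: (x − 17.245)² + (y + 41.336)² = 98.5730787956²
eq2−eq1, eq2−eq3 (x²,y² cancel):
  64.708·x − 111.096·y = -6729.200102
  50.154·x − 103.896·y = -5797.852802
det = 64.708·-103.896 − -111.096·50.154 = -1150.993584
x = (-6729.200102·-103.896 − -111.096·-5797.852802) / -1150.993584 = -47.801065
y = (64.708·-5797.852802 − -6729.200102·50.154) / -1150.993584 = 32.729250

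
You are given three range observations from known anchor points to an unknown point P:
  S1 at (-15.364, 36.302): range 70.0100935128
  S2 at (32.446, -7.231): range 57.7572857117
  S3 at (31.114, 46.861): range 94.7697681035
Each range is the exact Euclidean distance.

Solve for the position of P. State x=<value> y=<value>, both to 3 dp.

eq1: (x + 15.364)² + (y − 36.302)² = 70.0100935128²
eq2: (x − 32.446)² + (y + 7.231)² = 57.7572857117²
eq3: (x − 31.114)² + (y − 46.861)² = 94.7697681035²
eq1−eq2, eq1−eq3 (x²,y² cancel):
  95.620·x − 87.066·y = 1116.651718
  92.956·x + 21.118·y = -2469.749136
det = 95.620·21.118 − -87.066·92.956 = 10112.610256
x = (1116.651718·21.118 − -87.066·-2469.749136) / 10112.610256 = -18.931781
y = (95.620·-2469.749136 − 1116.651718·92.956) / 10112.610256 = -33.617126

x=-18.932 y=-33.617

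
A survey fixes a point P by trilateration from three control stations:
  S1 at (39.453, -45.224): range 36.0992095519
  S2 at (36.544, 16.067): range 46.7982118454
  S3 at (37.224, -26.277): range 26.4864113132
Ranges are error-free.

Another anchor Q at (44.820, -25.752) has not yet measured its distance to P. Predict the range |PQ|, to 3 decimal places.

eq1: (x − 39.453)² + (y + 45.224)² = 36.0992095519²
eq2: (x − 36.544)² + (y − 16.067)² = 46.7982118454²
eq3: (x − 37.224)² + (y + 26.277)² = 26.4864113132²
eq3−eq1, eq3−eq2 (x²,y² cancel):
  4.458·x − 37.894·y = 924.019534
  -1.360·x + 84.688·y = -1971.037128
det = 4.458·84.688 − -37.894·-1.360 = 326.003264
x = (924.019534·84.688 − -37.894·-1971.037128) / 326.003264 = 10.928987
y = (4.458·-1971.037128 − 924.019534·-1.360) / 326.003264 = -23.098594
|P − Q| = √((10.928987 − 44.820)² + (-23.098594 − -25.752)²) = 33.994725

33.995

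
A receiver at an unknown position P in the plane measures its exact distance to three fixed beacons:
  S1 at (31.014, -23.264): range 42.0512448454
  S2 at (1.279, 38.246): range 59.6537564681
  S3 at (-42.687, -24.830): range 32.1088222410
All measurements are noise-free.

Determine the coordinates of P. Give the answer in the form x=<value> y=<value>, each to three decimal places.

x=-10.922 y=-20.147

eq1: (x − 31.014)² + (y + 23.264)² = 42.0512448454²
eq2: (x − 1.279)² + (y − 38.246)² = 59.6537564681²
eq3: (x + 42.687)² + (y + 24.830)² = 32.1088222410²
eq2−eq1, eq2−eq3 (x²,y² cancel):
  59.470·x − 123.020·y = 1828.953003
  -87.932·x − 126.152·y = 3501.910707
det = 59.470·-126.152 − -123.020·-87.932 = -18319.654080
x = (1828.953003·-126.152 − -123.020·3501.910707) / -18319.654080 = -10.921548
y = (59.470·3501.910707 − 1828.953003·-87.932) / -18319.654080 = -20.146785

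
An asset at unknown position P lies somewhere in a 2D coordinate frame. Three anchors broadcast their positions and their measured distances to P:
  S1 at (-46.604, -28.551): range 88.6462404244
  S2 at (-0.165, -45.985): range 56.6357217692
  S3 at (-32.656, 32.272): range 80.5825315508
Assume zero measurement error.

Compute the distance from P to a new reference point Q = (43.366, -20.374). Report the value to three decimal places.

16.110

eq1: (x + 46.604)² + (y + 28.551)² = 88.6462404244²
eq2: (x + 0.165)² + (y + 45.985)² = 56.6357217692²
eq3: (x + 32.656)² + (y − 32.272)² = 80.5825315508²
eq2−eq1, eq2−eq3 (x²,y² cancel):
  -92.878·x + 34.868·y = -3778.105994
  -64.982·x + 156.514·y = -3292.690541
det = -92.878·156.514 − 34.868·-64.982 = -12270.914916
x = (-3778.105994·156.514 − 34.868·-3292.690541) / -12270.914916 = 38.833041
y = (-92.878·-3292.690541 − -3778.105994·-64.982) / -12270.914916 = -4.914844
|P − Q| = √((38.833041 − 43.366)² + (-4.914844 − -20.374)²) = 16.110035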